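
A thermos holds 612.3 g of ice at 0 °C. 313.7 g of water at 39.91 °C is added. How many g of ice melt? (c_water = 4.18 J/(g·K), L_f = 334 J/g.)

Water can give up m c ΔT = 313.7·4.18·39.91 = 52333 J before reaching 0 °C.
To melt every bit of ice: 612.3·334 = 204508 J.
That's not enough to melt it all — equilibrium is at 0 °C with ice remaining.
m_melted·334 = 52333  ⇒  m_melted ≈ 156.7 g.

m_melted ≈ 157 g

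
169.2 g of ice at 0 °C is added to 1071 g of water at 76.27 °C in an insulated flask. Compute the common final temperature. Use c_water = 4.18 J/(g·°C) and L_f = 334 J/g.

T_f ≈ 55.0 °C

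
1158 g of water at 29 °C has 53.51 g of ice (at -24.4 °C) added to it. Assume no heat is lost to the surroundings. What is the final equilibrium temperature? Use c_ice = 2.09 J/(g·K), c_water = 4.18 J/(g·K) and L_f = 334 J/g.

T_f ≈ 23.7 °C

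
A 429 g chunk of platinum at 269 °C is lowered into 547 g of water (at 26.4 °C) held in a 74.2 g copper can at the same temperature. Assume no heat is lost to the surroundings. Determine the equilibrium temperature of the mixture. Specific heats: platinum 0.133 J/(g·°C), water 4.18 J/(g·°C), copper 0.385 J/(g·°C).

T_f ≈ 32.2 °C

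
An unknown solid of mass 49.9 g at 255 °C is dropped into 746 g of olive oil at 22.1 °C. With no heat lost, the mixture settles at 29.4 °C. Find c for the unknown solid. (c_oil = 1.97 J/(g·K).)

c ≈ 0.953 J/(g·K)

Conservation of energy gives ΣQ = 0:
49.9×c×(29.4 − 255) + 746×1.97×(29.4 − 22.1) = 0
-11257 c = -10728
c = -10728/-11257 ≈ 0.953 J/(g·K)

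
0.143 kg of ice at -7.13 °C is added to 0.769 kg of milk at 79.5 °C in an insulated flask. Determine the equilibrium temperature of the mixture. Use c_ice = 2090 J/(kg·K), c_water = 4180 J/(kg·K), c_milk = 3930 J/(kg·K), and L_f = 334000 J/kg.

T_f ≈ 52.6 °C

Sum of m c ΔT and latent-heat terms is zero:
warm ice to 0 °C: 0.143×2090×(0 − (-7.13)) = 2130.9; latent heat to melt: 0.143×334000 = 47762; warm the meltwater: 597.74 T; milk: 3022.2(T − 79.5)
3619.9 T = 240263 − 49893 = 190370
T ≈ 52.59 °C — above 0 °C, consistent with complete melting.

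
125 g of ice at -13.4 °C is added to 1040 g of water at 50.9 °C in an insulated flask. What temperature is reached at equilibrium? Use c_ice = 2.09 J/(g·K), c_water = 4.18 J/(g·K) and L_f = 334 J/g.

Let T be the final temperature. ΣQ_i = 0:
warm ice to 0 °C: 125·2.09·(0 − (-13.4)) = 3500.8
  latent heat to melt: 125·334 = 41750
  meltwater 0→T: 125·4.18·T = 522.5 T
  water: 4347.2(T − 50.9)
4869.7 T = 221272 − 45251 = 176022
T ≈ 36.15 °C — above 0 °C, consistent with complete melting.

T_f ≈ 36.1 °C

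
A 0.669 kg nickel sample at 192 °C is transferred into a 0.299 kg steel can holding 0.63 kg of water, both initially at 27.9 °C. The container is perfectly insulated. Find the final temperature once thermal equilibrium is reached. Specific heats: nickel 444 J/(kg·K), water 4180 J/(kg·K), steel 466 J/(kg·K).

Let T be the final temperature. ΣQ_i = 0:
0.669·444·(T − 192) + 0.63·4180·(T − 27.9) + 0.299·466·(T − 27.9) = 0
297.04(T − 192) + 2633.4(T − 27.9) + 139.33(T − 27.9) = 0
(297.04 + 2633.4 + 139.33) T = 297.04·192 + 2633.4·27.9 + 139.33·27.9
T = 134390 / 3069.8 = 43.8 °C

T_f ≈ 43.8 °C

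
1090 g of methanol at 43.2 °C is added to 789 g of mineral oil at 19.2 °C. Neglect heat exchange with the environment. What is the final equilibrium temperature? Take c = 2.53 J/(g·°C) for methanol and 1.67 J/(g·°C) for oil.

T_f ≈ 35.4 °C

Set heat shed by the hot body equal to heat absorbed by the cold body:
1090*2.53*(43.2 − T) = 789*1.67*(T − 19.2)
2757.7(43.2 − T) = 1317.6(T − 19.2)
4075.3 T = 144431  ⇒  T ≈ 35.44 °C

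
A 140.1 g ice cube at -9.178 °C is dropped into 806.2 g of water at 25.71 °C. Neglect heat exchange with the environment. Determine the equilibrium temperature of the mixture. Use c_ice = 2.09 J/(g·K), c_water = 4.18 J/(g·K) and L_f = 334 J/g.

T_f ≈ 9.4 °C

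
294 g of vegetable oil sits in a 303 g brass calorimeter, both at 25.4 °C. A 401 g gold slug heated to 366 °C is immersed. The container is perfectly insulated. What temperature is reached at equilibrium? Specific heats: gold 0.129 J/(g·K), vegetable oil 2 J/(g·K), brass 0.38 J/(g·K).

Net heat exchanged in the isolated system is zero:
401×0.129×(T − 366) + 294×2×(T − 25.4) + 303×0.38×(T − 25.4) = 0
(51.73 + 588 + 115.14) T = 51.73×366 + 588×25.4 + 115.14×25.4
T = 36793/754.87 ≈ 48.74 °C

T_f ≈ 48.7 °C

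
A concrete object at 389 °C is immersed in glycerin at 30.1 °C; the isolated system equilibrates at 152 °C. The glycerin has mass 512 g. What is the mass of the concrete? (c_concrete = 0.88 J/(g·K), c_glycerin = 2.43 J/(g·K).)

Heat gained plus heat lost sum to zero:
m×0.88×(152 − 389) + 512×2.43×(152 − 30.1) = 0
-208.56 m = -151663
m = -151663/-208.56 ≈ 727.2 g

m ≈ 727 g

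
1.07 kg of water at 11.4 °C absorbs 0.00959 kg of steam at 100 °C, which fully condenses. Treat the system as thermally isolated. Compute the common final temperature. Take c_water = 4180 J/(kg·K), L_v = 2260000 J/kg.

T_f ≈ 17.0 °C

Let T be the final temperature. ΣQ_i = 0:
steam→water at 100 °C releases m L_v = 0.00959·2260000 = 21673
  condensate cools 100→T: 0.00959·4180·(T − 100) = 40.09(T − 100)
  water warms: 1.07·4180·(T − 11.4) = 4472.6(T − 11.4)
4512.7 T = 21673 + 4008.6 + 50988 = 76670
T ≈ 16.99 °C — below 100 °C, confirming all the steam condensed.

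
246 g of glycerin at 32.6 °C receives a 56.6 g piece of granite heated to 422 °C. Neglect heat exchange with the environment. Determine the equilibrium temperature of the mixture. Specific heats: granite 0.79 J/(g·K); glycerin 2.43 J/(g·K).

Heat gained plus heat lost sum to zero:
56.6·0.79·(T − 422) + 246·2.43·(T − 32.6) = 0
44.71(T − 422) + 597.78(T − 32.6) = 0
642.49 T = 38357
T = 38357/642.49 ≈ 59.70 °C

T_f ≈ 59.7 °C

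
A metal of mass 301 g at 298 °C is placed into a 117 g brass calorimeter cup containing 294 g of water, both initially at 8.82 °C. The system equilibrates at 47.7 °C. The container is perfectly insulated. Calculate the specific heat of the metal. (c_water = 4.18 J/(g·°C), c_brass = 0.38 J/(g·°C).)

Let T be the final temperature. ΣQ_i = 0:
301×c×(47.7 − 298) + 294×4.18×(47.7 − 8.82) + 117×0.38×(47.7 − 8.82) = 0
-75340 c = -49509
c = -49509/-75340 ≈ 0.6571 J/(g·°C)

c ≈ 0.657 J/(g·°C)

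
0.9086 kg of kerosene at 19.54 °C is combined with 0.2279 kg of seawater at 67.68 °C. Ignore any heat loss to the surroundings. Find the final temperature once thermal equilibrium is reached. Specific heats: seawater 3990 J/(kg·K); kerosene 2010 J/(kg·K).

T_f ≈ 35.5 °C

Taking heat into each body as positive, Σ m c ΔT = 0:
0.2279·3990·(T − 67.68) + 0.9086·2010·(T − 19.54) = 0
909.32(T − 67.68) + 1826.3(T − 19.54) = 0
2735.6 T = 97228
T ≈ 35.54 °C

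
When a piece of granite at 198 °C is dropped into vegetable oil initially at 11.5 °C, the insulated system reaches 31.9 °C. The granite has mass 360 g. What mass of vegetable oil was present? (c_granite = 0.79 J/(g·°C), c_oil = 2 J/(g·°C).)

m ≈ 1160 g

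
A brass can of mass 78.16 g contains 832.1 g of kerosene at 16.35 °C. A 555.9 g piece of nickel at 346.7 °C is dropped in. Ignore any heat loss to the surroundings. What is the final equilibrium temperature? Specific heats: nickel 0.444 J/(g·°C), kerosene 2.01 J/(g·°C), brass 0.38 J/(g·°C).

With ΣQ=0 the equilibrium temperature is the m·c-weighted mean:
T_f = (246.82×346.7 + 1672.5×16.35 + 29.7×16.35) / (246.82 + 1672.5 + 29.7)
    = 113404 / 1949 ≈ 58.18 °C

T_f ≈ 58.2 °C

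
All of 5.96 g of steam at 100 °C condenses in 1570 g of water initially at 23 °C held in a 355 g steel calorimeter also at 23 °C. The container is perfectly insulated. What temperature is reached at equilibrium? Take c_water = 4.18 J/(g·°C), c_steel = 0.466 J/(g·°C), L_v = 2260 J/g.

T_f ≈ 25.3 °C

Conservation of energy gives ΣQ = 0:
condense steam: −5.96×2260 = −13470; condensate cools 100→T: 5.96×4.18×(T − 100) = 24.91(T − 100); water warms: 1570×4.18×(T − 23) = 6562.6(T − 23); cup: 165.43(T − 23)
6752.9 T = 13470 + 2491.3 + 154745 = 170706
T ≈ 25.28 °C (< 100 °C, so full condensation is consistent).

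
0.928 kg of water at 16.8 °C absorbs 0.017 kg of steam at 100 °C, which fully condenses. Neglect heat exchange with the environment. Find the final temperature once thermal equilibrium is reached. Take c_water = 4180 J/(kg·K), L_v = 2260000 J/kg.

Sum of m c ΔT and latent-heat terms is zero:
condense steam: −0.017·2260000 = −38420
  condensed water 100 °C→T: 71.06(T − 100)
  original water: 3879(T − 16.8)
3950.1 T = 38420 + 7106 + 65168 = 110694
T ≈ 28.02 °C (< 100 °C, so full condensation is consistent).

T_f ≈ 28.0 °C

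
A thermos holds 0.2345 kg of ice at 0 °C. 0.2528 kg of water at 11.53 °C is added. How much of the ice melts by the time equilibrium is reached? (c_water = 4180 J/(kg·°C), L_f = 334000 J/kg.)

m_melted ≈ 0.0365 kg

Cooling the water to 0 °C releases 0.2528·4180·11.53 = 12184 J.
Melting all 0.2345 kg of ice would need 0.2345·334000 = 78323 J.
That's not enough to melt it all — equilibrium is at 0 °C with ice remaining.
Mass melted = 12184/334000 ≈ 0.03648 kg.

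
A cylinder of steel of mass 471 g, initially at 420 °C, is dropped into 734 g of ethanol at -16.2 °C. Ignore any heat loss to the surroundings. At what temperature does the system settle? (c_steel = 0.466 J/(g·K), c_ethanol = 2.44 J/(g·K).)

T_f = Σ m_i c_i T_i / Σ m_i c_i:
T_f = (219.49×420 + 1791×(-16.2)) / (219.49 + 1791)
    = 63171 / 2010.4 ≈ 31.42 °C

T_f ≈ 31.4 °C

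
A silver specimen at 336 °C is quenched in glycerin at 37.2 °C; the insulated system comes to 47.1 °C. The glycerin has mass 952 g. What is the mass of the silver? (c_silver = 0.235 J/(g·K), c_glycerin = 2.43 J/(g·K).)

|Q_silver| = |Q_glycerin|:
m×0.235×(336 − 47.1) = 952×2.43×(47.1 − 37.2)
67.89 m = 22902  ⇒  m ≈ 337.3 g

m ≈ 337 g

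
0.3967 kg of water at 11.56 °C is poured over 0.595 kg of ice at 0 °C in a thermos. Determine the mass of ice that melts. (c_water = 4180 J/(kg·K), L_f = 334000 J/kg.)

m_melted ≈ 0.0574 kg

Heat available from the water dropping to 0 °C: 0.3967×4180×11.56 = 19169 J.
Fully melting the ice requires m_ice L_f = 0.595×334000 = 198730 J.
19169 J < 198730 J, so only part of the ice melts and the system sits at 0 °C.
m_melted×334000 = 19169  ⇒  m_melted ≈ 0.05739 kg.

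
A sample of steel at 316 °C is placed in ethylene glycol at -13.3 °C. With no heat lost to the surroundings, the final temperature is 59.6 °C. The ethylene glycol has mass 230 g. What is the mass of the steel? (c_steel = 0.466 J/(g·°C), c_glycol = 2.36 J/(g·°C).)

Heat lost by the steel = heat gained by the glycol:
m·0.466·(316 − 59.6) = 230·2.36·(59.6 − (-13.3))
119.48 m = 39570  ⇒  m ≈ 331.2 g

m ≈ 331 g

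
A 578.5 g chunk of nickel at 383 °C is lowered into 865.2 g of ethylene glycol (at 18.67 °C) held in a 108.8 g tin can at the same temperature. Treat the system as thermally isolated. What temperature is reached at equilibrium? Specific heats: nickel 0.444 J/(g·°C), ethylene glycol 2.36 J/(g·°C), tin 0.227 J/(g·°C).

Conservation of energy gives ΣQ = 0:
578.5·0.444·(T − 383) + 865.2·2.36·(T − 18.67) + 108.8·0.227·(T − 18.67) = 0
256.85(T − 383) + 2041.9(T − 18.67) + 24.7(T − 18.67) = 0
(256.85 + 2041.9 + 24.7) T = 256.85·383 + 2041.9·18.67 + 24.7·18.67
T = 136958 / 2323.4 = 58.9 °C

T_f ≈ 58.9 °C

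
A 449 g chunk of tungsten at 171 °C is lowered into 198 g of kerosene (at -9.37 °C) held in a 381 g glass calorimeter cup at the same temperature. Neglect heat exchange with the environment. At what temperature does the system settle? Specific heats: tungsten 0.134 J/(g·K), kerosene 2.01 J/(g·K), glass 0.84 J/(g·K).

T_f ≈ 4.6 °C

Net heat exchanged in the isolated system is zero:
449*0.134*(T − 171) + 198*2.01*(T − (-9.37)) + 381*0.84*(T − (-9.37)) = 0
778.19 T = 3560.5
T = 3560.5/778.19 ≈ 4.58 °C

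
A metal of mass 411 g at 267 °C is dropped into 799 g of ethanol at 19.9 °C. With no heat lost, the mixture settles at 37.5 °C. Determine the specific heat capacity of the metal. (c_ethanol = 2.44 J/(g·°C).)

Energy conservation, ΣQ = 0:
411·c·(37.5 − 267) + 799·2.44·(37.5 − 19.9) = 0
-94324 c = -34312
c = -34312/-94324 ≈ 0.3638 J/(g·°C)

c ≈ 0.364 J/(g·°C)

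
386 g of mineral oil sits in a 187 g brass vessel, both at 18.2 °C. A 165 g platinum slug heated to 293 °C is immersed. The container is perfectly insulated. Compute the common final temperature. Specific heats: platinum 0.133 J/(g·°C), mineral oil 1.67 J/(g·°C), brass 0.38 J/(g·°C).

Setting the total heat transfer to zero:
165*0.133*(T − 293) + 386*1.67*(T − 18.2) + 187*0.38*(T − 18.2) = 0
21.95(T − 293) + 644.62(T − 18.2) + 71.06(T − 18.2) = 0
(21.95 + 644.62 + 71.06) T = 21.95*293 + 644.62*18.2 + 71.06*18.2
T = 19455/737.62 ≈ 26.38 °C

T_f ≈ 26.4 °C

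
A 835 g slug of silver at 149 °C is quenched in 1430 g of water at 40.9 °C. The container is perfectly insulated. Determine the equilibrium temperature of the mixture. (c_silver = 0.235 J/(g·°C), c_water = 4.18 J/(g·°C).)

Set heat shed by the hot body equal to heat absorbed by the cold body:
835*0.235*(149 − T) = 1430*4.18*(T − 40.9)
196.22(149 − T) = 5977.4(T − 40.9)
6173.6 T = 273713  ⇒  T ≈ 44.34 °C

T_f ≈ 44.3 °C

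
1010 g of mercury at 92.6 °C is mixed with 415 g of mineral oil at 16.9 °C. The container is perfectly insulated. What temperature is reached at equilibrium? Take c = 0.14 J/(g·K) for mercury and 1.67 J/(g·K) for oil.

Setting the total heat transfer to zero:
1010*0.14*(T − 92.6) + 415*1.67*(T − 16.9) = 0
141.4(T − 92.6) + 693.05(T − 16.9) = 0
834.45 T = 24806
T = 24806 / 834.45 = 29.7 °C

T_f ≈ 29.7 °C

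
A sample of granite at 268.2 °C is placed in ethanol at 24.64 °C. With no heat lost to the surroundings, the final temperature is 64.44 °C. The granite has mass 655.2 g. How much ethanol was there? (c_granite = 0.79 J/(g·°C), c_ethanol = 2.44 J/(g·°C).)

m ≈ 1090 g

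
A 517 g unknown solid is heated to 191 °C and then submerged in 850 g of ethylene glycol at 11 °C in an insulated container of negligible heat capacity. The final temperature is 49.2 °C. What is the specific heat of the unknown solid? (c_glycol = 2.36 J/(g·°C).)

m_s c (T_s − T_f) = m_glycol c_glycol (T_f − T_0):
517·c·(191 − 49.2) = 850·2.36·(49.2 − 11)
73311 c = 76629  ⇒  c ≈ 1.045 J/(g·°C)

c ≈ 1.05 J/(g·°C)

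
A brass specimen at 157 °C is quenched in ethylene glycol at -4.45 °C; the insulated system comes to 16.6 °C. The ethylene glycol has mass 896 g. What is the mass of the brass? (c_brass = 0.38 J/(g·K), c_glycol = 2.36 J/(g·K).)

Heat lost by the brass = heat gained by the glycol:
m·0.38·(157 − 16.6) = 896·2.36·(16.6 − (-4.45))
53.35 m = 44511  ⇒  m ≈ 834.3 g

m ≈ 834 g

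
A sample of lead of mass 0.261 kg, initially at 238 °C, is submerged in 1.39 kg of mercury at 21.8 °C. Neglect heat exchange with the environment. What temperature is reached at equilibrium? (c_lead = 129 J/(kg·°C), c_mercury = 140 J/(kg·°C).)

Setting the total heat transfer to zero:
0.261·129·(T − 238) + 1.39·140·(T − 21.8) = 0
(33.67 + 194.6) T = 33.67·238 + 194.6·21.8
T = 12256/228.27 ≈ 53.69 °C

T_f ≈ 53.7 °C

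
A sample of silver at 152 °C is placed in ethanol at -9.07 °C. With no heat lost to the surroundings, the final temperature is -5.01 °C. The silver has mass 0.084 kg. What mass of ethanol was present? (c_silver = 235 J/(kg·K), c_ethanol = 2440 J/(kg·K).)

|Q_silver| = |Q_ethanol|:
0.084·235·(152 − -5.01) = m·2440·(-5.01 − (-9.07))
9906.4 m = 3099.4  ⇒  m ≈ 0.3129 kg

m ≈ 0.313 kg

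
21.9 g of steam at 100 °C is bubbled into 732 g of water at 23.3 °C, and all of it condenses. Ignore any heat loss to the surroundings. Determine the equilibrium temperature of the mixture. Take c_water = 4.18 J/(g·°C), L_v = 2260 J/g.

Let T be the final temperature. ΣQ_i = 0:
steam→water at 100 °C releases m L_v = 21.9×2260 = 49494
  condensed water 100 °C→T: 91.54(T − 100)
  water warms: 732×4.18×(T − 23.3) = 3059.8(T − 23.3)
3151.3 T = 49494 + 9154.2 + 71292 = 129941
T ≈ 41.23 °C (< 100 °C, so full condensation is consistent).

T_f ≈ 41.2 °C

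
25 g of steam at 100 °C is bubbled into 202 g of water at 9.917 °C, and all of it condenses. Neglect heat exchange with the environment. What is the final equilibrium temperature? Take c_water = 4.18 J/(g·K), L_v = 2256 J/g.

T_f ≈ 79.3 °C

Energy conservation, ΣQ = 0:
steam→water at 100 °C releases m L_v = 25·2256 = 56400; condensed water 100 °C→T: 104.5(T − 100); water warms: 202·4.18·(T − 9.917) = 844.36(T − 9.917)
948.86 T = 56400 + 10450 + 8373.5 = 75224
T ≈ 79.28 °C, under the boiling point, so the assumption holds.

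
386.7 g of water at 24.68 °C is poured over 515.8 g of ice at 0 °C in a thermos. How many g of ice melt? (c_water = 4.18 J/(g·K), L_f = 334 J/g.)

Water can give up m c ΔT = 386.7·4.18·24.68 = 39893 J before reaching 0 °C.
Melting all 515.8 g of ice would need 515.8·334 = 172277 J.
39893 J < 172277 J, so only part of the ice melts and the system sits at 0 °C.
m_melt = 39893 / L_f = 119.4 g.

m_melted ≈ 119 g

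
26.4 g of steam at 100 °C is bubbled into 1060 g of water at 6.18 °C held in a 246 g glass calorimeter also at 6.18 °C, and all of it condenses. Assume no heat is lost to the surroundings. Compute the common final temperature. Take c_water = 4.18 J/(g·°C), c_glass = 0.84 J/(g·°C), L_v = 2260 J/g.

Sum of m c ΔT and latent-heat terms is zero:
steam→water at 100 °C releases m L_v = 26.4×2260 = 59664; condensed water 100 °C→T: 110.35(T − 100); water warms: 1060×4.18×(T − 6.18) = 4430.8(T − 6.18); glass cup: 246×0.84×(T − 6.18) = 206.64(T − 6.18)
4747.8 T = 59664 + 11035 + 28659 = 99359
T ≈ 20.93 °C — below 100 °C, confirming all the steam condensed.

T_f ≈ 20.9 °C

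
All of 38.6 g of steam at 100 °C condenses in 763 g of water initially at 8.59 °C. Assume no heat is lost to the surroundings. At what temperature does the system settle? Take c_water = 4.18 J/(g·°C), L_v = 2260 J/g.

Let T be the final temperature. ΣQ_i = 0:
condense steam: −38.6×2260 = −87236; condensed water 100 °C→T: 161.35(T − 100); water warms: 763×4.18×(T − 8.59) = 3189.3(T − 8.59)
3350.7 T = 87236 + 16135 + 27396 = 130767
T ≈ 39.03 °C, under the boiling point, so the assumption holds.

T_f ≈ 39.0 °C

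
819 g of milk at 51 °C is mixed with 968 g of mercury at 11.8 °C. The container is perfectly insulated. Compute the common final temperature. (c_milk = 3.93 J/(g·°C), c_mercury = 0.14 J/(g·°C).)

Heat lost by the milk equals heat gained by the mercury:
819*3.93*(51 − T) = 968*0.14*(T − 11.8)
3218.7(51 − T) = 135.52(T − 11.8)
3354.2 T = 165751  ⇒  T ≈ 49.42 °C

T_f ≈ 49.4 °C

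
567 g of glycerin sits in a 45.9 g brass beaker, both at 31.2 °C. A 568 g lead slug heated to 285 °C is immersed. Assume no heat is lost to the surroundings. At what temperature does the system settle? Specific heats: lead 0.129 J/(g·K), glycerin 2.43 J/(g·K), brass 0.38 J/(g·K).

T_f ≈ 43.9 °C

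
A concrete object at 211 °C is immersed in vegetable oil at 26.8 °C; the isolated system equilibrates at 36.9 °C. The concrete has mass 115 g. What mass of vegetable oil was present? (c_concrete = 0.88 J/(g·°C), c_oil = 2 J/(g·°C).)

Heat lost by the concrete = heat gained by the oil:
115·0.88·(211 − 36.9) = m·2·(36.9 − 26.8)
20.2 m = 17619  ⇒  m ≈ 872.2 g

m ≈ 872 g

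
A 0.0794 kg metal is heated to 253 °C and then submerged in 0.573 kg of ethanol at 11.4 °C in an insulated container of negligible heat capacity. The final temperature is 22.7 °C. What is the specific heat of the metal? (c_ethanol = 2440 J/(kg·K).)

c ≈ 864 J/(kg·K)

m_s c (T_s − T_f) = m_ethanol c_ethanol (T_f − T_0):
0.0794·c·(253 − 22.7) = 0.573·2440·(22.7 − 11.4)
18.29 c = 15799  ⇒  c ≈ 864 J/(kg·K)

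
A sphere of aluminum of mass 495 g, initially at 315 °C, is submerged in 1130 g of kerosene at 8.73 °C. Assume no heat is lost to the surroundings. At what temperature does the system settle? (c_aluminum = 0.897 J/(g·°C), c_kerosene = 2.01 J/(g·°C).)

T_f = Σ m_i c_i T_i / Σ m_i c_i:
T_f = (444.01×315 + 2271.3×8.73) / (444.01 + 2271.3)
    = 159693 / 2715.3 ≈ 58.81 °C

T_f ≈ 58.8 °C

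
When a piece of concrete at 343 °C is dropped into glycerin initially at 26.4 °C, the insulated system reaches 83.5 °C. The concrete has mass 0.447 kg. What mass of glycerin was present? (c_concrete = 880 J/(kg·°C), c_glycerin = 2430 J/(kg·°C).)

m ≈ 0.736 kg

Heat lost by the concrete = heat gained by the glycerin:
0.447×880×(343 − 83.5) = m×2430×(83.5 − 26.4)
138753 m = 102077  ⇒  m ≈ 0.7357 kg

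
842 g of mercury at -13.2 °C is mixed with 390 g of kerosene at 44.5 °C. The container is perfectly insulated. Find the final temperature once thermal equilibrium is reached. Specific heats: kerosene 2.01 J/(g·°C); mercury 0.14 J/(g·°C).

Setting the total heat transfer to zero:
390×2.01×(T − 44.5) + 842×0.14×(T − (-13.2)) = 0
(783.9 + 117.88) T = 783.9×44.5 + 117.88×(-13.2)
T = 33328/901.78 ≈ 36.96 °C

T_f ≈ 37.0 °C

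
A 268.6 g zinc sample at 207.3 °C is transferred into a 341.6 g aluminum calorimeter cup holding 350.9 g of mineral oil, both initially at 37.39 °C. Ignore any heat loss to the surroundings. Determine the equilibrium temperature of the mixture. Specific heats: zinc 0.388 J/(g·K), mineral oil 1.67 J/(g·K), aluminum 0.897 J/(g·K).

T_f ≈ 55.2 °C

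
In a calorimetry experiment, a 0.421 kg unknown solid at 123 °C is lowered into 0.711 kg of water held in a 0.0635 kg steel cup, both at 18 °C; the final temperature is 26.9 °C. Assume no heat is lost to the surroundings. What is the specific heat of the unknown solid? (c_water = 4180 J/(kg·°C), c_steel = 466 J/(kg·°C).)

c ≈ 660 J/(kg·°C)

Taking heat into each body as positive, Σ m c ΔT = 0:
0.421×c×(26.9 − 123) + 0.711×4180×(26.9 − 18) + 0.0635×466×(26.9 − 18) = 0
-40.46 c = -26714
c = -26714/-40.46 ≈ 660.3 J/(kg·°C)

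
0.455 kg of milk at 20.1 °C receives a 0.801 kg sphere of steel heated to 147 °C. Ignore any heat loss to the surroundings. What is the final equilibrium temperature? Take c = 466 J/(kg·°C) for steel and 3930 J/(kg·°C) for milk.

T_f ≈ 42.0 °C

Set heat shed by the hot body equal to heat absorbed by the cold body:
0.801*466*(147 − T) = 0.455*3930*(T − 20.1)
373.27(147 − T) = 1788.2(T − 20.1)
2161.4 T = 90812  ⇒  T ≈ 42.02 °C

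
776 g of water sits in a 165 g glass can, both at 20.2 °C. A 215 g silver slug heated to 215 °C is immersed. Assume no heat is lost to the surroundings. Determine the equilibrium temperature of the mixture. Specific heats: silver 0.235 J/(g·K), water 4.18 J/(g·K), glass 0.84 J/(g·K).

With ΣQ=0 the equilibrium temperature is the m·c-weighted mean:
T_f = (50.52·215 + 3243.7·20.2 + 138.6·20.2) / (50.52 + 3243.7 + 138.6)
    = 79185 / 3432.8 ≈ 23.07 °C

T_f ≈ 23.1 °C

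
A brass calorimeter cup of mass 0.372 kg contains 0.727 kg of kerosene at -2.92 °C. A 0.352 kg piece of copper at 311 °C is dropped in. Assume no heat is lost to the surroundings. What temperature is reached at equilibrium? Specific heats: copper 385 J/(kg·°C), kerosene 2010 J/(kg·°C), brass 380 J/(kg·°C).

T_f ≈ 21.6 °C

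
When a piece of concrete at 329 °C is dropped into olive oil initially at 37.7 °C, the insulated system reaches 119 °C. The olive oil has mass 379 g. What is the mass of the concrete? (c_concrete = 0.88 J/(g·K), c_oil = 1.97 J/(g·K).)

m ≈ 328 g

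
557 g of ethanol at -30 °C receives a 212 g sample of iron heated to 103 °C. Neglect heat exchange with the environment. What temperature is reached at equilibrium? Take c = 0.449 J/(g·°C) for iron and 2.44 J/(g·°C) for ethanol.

Setting the total heat transfer to zero:
212*0.449*(T − 103) + 557*2.44*(T − (-30)) = 0
95.19(T − 103) + 1359.1(T − (-30)) = 0
(95.19 + 1359.1) T = 95.19*103 + 1359.1*(-30)
T = -30968/1454.3 ≈ -21.29 °C

T_f ≈ -21.3 °C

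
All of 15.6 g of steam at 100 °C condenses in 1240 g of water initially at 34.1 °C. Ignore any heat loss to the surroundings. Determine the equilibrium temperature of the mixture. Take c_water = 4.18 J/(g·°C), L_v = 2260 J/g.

Heat gained plus heat lost sum to zero:
condense steam: −15.6×2260 = −35256
  condensate cools 100→T: 15.6×4.18×(T − 100) = 65.21(T − 100)
  original water: 5183.2(T − 34.1)
5248.4 T = 35256 + 6520.8 + 176747 = 218524
T ≈ 41.64 °C (< 100 °C, so full condensation is consistent).

T_f ≈ 41.6 °C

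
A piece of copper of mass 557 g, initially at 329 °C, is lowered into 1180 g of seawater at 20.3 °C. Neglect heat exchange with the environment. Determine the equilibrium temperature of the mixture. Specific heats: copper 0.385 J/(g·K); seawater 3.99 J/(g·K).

Net heat exchanged in the isolated system is zero:
557×0.385×(T − 329) + 1180×3.99×(T − 20.3) = 0
(214.44 + 4708.2) T = 214.44×329 + 4708.2×20.3
T = 166129/4922.6 ≈ 33.75 °C

T_f ≈ 33.7 °C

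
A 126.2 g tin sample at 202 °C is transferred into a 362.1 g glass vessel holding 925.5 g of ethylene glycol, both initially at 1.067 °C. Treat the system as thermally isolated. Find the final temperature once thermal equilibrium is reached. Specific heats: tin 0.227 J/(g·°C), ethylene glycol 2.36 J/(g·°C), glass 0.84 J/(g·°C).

Taking heat into each body as positive, Σ m c ΔT = 0:
126.2×0.227×(T − 202) + 925.5×2.36×(T − 1.067) + 362.1×0.84×(T − 1.067) = 0
(28.65 + 2184.2 + 304.16) T = 28.65×202 + 2184.2×1.067 + 304.16×1.067
T = 8441.8 / 2517 = 3.35 °C

T_f ≈ 3.4 °C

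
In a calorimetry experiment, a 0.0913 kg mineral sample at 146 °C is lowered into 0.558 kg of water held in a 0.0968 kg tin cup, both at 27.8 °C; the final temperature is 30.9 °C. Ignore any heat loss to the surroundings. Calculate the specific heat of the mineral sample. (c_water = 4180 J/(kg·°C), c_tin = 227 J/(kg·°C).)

c ≈ 695 J/(kg·°C)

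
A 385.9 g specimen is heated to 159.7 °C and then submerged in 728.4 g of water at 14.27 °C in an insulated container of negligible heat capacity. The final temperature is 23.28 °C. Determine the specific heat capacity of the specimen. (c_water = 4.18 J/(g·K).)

c ≈ 0.521 J/(g·K)

Setting the total heat transfer to zero:
385.9×c×(23.28 − 159.7) + 728.4×4.18×(23.28 − 14.27) = 0
-52644 c = -27433
c = -27433/-52644 ≈ 0.5211 J/(g·K)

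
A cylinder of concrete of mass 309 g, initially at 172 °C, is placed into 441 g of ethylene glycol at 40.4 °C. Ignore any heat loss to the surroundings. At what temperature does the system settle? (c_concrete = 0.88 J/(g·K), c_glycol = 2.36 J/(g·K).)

T_f ≈ 67.7 °C

Heat lost by the concrete equals heat gained by the glycol:
309*0.88*(172 − T) = 441*2.36*(T − 40.4)
271.92(172 − T) = 1040.8(T − 40.4)
1312.7 T = 88817  ⇒  T ≈ 67.66 °C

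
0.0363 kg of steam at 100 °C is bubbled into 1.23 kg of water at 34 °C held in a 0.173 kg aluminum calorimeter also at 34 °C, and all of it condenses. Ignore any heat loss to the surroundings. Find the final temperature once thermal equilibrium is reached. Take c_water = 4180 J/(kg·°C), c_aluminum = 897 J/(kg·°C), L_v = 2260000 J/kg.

Let T be the final temperature. ΣQ_i = 0:
condense steam: −0.0363×2260000 = −82038; condensate cools 100→T: 0.0363×4180×(T − 100) = 151.73(T − 100); original water: 5141.4(T − 34); aluminum cup: 0.173×897×(T − 34) = 155.18(T − 34)
5448.3 T = 82038 + 15173 + 180084 = 277295
T ≈ 50.90 °C (< 100 °C, so full condensation is consistent).

T_f ≈ 50.9 °C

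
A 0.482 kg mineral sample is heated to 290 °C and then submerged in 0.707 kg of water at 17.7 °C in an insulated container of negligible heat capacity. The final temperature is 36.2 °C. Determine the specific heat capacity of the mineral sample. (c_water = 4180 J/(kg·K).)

Heat gained plus heat lost sum to zero:
0.482×c×(36.2 − 290) + 0.707×4180×(36.2 − 17.7) = 0
-122.33 c = -54672
c = -54672/-122.33 ≈ 446.9 J/(kg·K)

c ≈ 447 J/(kg·K)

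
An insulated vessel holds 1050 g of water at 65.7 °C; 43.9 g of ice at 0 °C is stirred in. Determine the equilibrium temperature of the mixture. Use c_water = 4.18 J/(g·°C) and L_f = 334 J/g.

T_f ≈ 59.9 °C

Heat gained plus heat lost sum to zero:
latent heat to melt: 43.9×334 = 14663
  meltwater 0→T: 43.9×4.18×T = 183.5 T
  water cools: 1050×4.18×(T − 65.7) = 4389(T − 65.7)
4572.5 T = 288357 − 14663 = 273695
T ≈ 59.86 °C. Since T > 0 °C, the all-ice-melts assumption holds.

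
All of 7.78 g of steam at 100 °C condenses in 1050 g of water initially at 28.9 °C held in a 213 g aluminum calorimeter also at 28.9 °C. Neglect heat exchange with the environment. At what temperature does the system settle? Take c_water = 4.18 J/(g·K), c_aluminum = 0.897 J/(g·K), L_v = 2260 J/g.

Energy balance with sensible and latent terms:
condense steam: −7.78×2260 = −17583
  condensed water 100 °C→T: 32.52(T − 100)
  water warms: 1050×4.18×(T − 28.9) = 4389(T − 28.9)
  cup: 191.06(T − 28.9)
4612.6 T = 17583 + 3252 + 132364 = 153199
T ≈ 33.21 °C — below 100 °C, confirming all the steam condensed.

T_f ≈ 33.2 °C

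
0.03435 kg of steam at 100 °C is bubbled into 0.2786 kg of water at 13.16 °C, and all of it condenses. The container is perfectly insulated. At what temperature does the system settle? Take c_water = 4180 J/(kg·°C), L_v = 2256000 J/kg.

T_f ≈ 81.9 °C

Energy balance with sensible and latent terms:
steam→water at 100 °C releases m L_v = 0.03435·2256000 = 77494
  condensed water 100 °C→T: 143.58(T − 100)
  water warms: 0.2786·4180·(T − 13.16) = 1164.5(T − 13.16)
1308.1 T = 77494 + 14358 + 15325 = 107177
T ≈ 81.93 °C (< 100 °C, so full condensation is consistent).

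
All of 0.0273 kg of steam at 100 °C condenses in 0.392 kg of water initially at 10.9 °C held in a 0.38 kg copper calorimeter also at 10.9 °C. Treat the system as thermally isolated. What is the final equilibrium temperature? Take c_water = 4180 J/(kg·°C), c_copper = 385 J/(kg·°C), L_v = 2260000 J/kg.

Conservation of energy gives ΣQ = 0:
latent heat released on condensation: 0.0273·2260000 = 61698
  condensate cools 100→T: 0.0273·4180·(T − 100) = 114.11(T − 100)
  original water: 1638.6(T − 10.9)
  cup: 146.3(T − 10.9)
1899 T = 61698 + 11411 + 19455 = 92564
T ≈ 48.74 °C — below 100 °C, confirming all the steam condensed.

T_f ≈ 48.7 °C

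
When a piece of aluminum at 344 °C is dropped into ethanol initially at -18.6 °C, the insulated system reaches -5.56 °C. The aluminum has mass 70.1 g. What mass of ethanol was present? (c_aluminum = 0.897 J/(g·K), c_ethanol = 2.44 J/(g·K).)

m ≈ 691 g

|Q_aluminum| = |Q_ethanol|:
70.1×0.897×(344 − -5.56) = m×2.44×(-5.56 − (-18.6))
31.82 m = 21980  ⇒  m ≈ 690.8 g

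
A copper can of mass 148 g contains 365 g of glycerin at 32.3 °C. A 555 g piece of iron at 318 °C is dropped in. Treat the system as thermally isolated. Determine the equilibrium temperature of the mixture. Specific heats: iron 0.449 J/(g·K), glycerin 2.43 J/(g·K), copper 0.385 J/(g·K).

Net heat exchanged in the isolated system is zero:
555×0.449×(T − 318) + 365×2.43×(T − 32.3) + 148×0.385×(T − 32.3) = 0
249.19(T − 318) + 886.95(T − 32.3) + 56.98(T − 32.3) = 0
1193.1 T = 109733
T ≈ 91.97 °C

T_f ≈ 92.0 °C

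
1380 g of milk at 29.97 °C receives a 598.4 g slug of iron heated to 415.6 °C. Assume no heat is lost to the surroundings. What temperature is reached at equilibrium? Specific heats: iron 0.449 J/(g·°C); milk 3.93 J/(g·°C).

T_f ≈ 48.2 °C

|Q_iron| = |Q_milk|:
598.4×0.449×(415.6 − T) = 1380×3.93×(T − 29.97)
268.68(415.6 − T) = 5423.4(T − 29.97)
5692.1 T = 274203  ⇒  T ≈ 48.17 °C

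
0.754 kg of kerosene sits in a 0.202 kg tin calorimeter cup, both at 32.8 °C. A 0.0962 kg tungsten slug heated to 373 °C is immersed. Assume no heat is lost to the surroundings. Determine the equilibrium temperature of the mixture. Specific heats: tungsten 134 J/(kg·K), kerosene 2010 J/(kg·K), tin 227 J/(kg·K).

T_f ≈ 35.6 °C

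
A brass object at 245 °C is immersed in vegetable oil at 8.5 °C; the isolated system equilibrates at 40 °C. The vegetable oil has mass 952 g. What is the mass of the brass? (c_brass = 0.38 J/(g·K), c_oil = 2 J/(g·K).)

m ≈ 770 g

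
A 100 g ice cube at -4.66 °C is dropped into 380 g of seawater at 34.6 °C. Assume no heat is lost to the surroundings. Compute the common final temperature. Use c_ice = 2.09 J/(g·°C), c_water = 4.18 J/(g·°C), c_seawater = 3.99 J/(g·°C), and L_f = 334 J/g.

Energy conservation, ΣQ = 0:
ice -4.66→0 °C: 100×2.09×4.66 = 973.94; fusion: m_ice L_f = 100×334 = 33400; warm the meltwater: 418 T; seawater: 1516.2(T − 34.6)
1934.2 T = 52461 − 34374 = 18087
T ≈ 9.35 °C — above 0 °C, consistent with complete melting.

T_f ≈ 9.4 °C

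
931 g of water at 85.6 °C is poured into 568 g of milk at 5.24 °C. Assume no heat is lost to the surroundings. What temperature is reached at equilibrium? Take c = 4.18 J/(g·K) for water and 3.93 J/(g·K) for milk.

T_f ≈ 56.3 °C

Let T be the final temperature. ΣQ_i = 0:
931·4.18·(T − 85.6) + 568·3.93·(T − 5.24) = 0
6123.8 T = 344816
T = 344816/6123.8 ≈ 56.31 °C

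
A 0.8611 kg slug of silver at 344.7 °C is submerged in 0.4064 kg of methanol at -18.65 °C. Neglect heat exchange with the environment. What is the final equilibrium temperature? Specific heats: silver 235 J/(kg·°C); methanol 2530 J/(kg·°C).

With ΣQ=0 the equilibrium temperature is the m·c-weighted mean:
T_f = (202.36*344.7 + 1028.2*(-18.65)) / (202.36 + 1028.2)
    = 50577 / 1230.6 ≈ 41.10 °C

T_f ≈ 41.1 °C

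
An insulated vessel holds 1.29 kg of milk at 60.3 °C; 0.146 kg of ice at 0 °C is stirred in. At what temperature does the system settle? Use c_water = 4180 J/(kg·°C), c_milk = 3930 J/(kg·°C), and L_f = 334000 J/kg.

T_f ≈ 45.2 °C

Conservation of energy gives ΣQ = 0:
latent heat to melt: 0.146×334000 = 48764
  warm the meltwater: 610.28 T
  milk cools: 1.29×3930×(T − 60.3) = 5069.7(T − 60.3)
5680 T = 305703 − 48764 = 256939
T ≈ 45.24 °C. Since T > 0 °C, the all-ice-melts assumption holds.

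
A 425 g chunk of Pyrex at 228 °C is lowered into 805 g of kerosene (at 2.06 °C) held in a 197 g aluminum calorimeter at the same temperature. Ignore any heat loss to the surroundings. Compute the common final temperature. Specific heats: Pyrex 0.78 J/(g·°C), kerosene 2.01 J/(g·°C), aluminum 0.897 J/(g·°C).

T_f ≈ 37.3 °C

With ΣQ=0 the equilibrium temperature is the m·c-weighted mean:
T_f = (331.5*228 + 1618*2.06 + 176.71*2.06) / (331.5 + 1618 + 176.71)
    = 79279 / 2126.3 ≈ 37.29 °C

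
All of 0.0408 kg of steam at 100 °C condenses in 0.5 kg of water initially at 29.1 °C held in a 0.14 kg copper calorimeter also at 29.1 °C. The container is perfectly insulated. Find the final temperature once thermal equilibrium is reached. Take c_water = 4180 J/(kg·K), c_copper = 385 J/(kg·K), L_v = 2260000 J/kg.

T_f ≈ 74.2 °C

Energy balance with sensible and latent terms:
condense steam: −0.0408×2260000 = −92208; condensate cools 100→T: 0.0408×4180×(T − 100) = 170.54(T − 100); water warms: 0.5×4180×(T − 29.1) = 2090(T − 29.1); copper cup: 0.14×385×(T − 29.1) = 53.9(T − 29.1)
2314.4 T = 92208 + 17054 + 62387 = 171650
T ≈ 74.16 °C, under the boiling point, so the assumption holds.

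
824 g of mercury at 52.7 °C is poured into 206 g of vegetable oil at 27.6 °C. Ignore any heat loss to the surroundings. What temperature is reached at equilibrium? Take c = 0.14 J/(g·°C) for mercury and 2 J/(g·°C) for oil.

Taking heat into each body as positive, Σ m c ΔT = 0:
824·0.14·(T − 52.7) + 206·2·(T − 27.6) = 0
(115.36 + 412) T = 115.36·52.7 + 412·27.6
T = 17451 / 527.36 = 33.1 °C

T_f ≈ 33.1 °C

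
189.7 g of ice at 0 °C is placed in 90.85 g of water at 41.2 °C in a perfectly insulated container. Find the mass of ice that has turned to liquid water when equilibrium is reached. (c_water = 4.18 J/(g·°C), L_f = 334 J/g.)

m_melted ≈ 46.8 g

Heat available from the water dropping to 0 °C: 90.85·4.18·41.2 = 15646 J.
To melt every bit of ice: 189.7·334 = 63360 J.
That's not enough to melt it all — equilibrium is at 0 °C with ice remaining.
m_melt = 15646 / L_f = 46.84 g.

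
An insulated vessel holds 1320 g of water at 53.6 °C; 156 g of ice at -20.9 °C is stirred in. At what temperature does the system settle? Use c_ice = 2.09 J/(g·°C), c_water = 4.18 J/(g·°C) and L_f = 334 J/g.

T_f ≈ 38.4 °C

Conservation of energy gives ΣQ = 0:
ice -20.9→0 °C: 156×2.09×20.9 = 6814.2
  melt ice: 156×334 = 52104
  warm the meltwater: 652.08 T
  water: 5517.6(T − 53.6)
6169.7 T = 295743 − 58918 = 236825
T ≈ 38.39 °C (positive, so assuming full melt was valid).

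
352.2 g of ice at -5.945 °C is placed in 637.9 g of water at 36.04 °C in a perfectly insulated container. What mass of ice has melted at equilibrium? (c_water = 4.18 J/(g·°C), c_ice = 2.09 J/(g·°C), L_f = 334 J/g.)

Heat available from the water dropping to 0 °C: 637.9×4.18×36.04 = 96098 J.
Warming the ice to 0 °C takes 352.2×2.09×5.945 = 4376.1 J, leaving 91722 J for melting.
Fully melting the ice requires m_ice L_f = 352.2×334 = 117635 J.
Since 91722 < 117635 J, not all the ice melts; equilibrium is at 0 °C.
Mass melted = 91722/334 ≈ 274.6 g.

m_melted ≈ 275 g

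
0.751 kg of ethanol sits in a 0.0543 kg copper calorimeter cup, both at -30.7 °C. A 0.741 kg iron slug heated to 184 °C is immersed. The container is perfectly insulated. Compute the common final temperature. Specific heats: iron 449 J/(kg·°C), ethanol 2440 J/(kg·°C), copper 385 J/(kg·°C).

T_f ≈ 2.0 °C

Setting the total heat transfer to zero:
0.741×449×(T − 184) + 0.751×2440×(T − (-30.7)) + 0.0543×385×(T − (-30.7)) = 0
332.71(T − 184) + 1832.4(T − (-30.7)) + 20.91(T − (-30.7)) = 0
(332.71 + 1832.4 + 20.91) T = 332.71×184 + 1832.4×(-30.7) + 20.91×(-30.7)
T ≈ 1.98 °C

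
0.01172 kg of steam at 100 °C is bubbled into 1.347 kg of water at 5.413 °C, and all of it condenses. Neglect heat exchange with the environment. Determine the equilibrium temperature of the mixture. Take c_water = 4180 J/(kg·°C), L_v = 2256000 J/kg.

T_f ≈ 10.9 °C

Let T be the final temperature. ΣQ_i = 0:
condense steam: −0.01172·2256000 = −26440; condensate cools 100→T: 0.01172·4180·(T − 100) = 48.99(T − 100); original water: 5630.5(T − 5.413)
5679.4 T = 26440 + 4899 + 30478 = 61817
T ≈ 10.88 °C — below 100 °C, confirming all the steam condensed.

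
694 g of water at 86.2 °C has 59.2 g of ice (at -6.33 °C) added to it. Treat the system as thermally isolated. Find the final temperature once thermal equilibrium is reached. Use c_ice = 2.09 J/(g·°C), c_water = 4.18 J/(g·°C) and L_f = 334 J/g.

T_f ≈ 72.9 °C

Conservation of energy gives ΣQ = 0:
warm ice to 0 °C: 59.2×2.09×(0 − (-6.33)) = 783.2; latent heat to melt: 59.2×334 = 19773; meltwater 0→T: 59.2×4.18×T = 247.46 T; water: 2900.9(T − 86.2)
3148.4 T = 250059 − 20556 = 229503
T ≈ 72.90 °C. Since T > 0 °C, the all-ice-melts assumption holds.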